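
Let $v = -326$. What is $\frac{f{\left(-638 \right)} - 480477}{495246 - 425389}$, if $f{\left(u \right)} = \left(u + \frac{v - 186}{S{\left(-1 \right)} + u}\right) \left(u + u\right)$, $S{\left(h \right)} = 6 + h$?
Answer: $\frac{210522451}{44219481} \approx 4.7608$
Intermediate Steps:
$f{\left(u \right)} = 2 u \left(u - \frac{512}{5 + u}\right)$ ($f{\left(u \right)} = \left(u + \frac{-326 - 186}{\left(6 - 1\right) + u}\right) \left(u + u\right) = \left(u - \frac{512}{5 + u}\right) 2 u = 2 u \left(u - \frac{512}{5 + u}\right)$)
$\frac{f{\left(-638 \right)} - 480477}{495246 - 425389} = \frac{2 \left(-638\right) \frac{1}{5 - 638} \left(-512 + \left(-638\right)^{2} + 5 \left(-638\right)\right) - 480477}{495246 - 425389} = \frac{2 \left(-638\right) \frac{1}{-633} \left(-512 + 407044 - 3190\right) - 480477}{69857} = \left(2 \left(-638\right) \left(- \frac{1}{633}\right) 403342 - 480477\right) \frac{1}{69857} = \left(\frac{514664392}{633} - 480477\right) \frac{1}{69857} = \frac{210522451}{633} \cdot \frac{1}{69857} = \frac{210522451}{44219481}$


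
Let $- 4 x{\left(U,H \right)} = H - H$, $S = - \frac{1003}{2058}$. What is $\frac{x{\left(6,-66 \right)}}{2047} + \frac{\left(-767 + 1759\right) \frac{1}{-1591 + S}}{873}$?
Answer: $- \frac{680512}{953106771} \approx -0.00071399$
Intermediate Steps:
$S = - \frac{1003}{2058}$ ($S = \left(-1003\right) \frac{1}{2058} = - \frac{1003}{2058} \approx -0.48737$)
$x{\left(U,H \right)} = 0$ ($x{\left(U,H \right)} = - \frac{H - H}{4} = \left(- \frac{1}{4}\right) 0 = 0$)
$\frac{x{\left(6,-66 \right)}}{2047} + \frac{\left(-767 + 1759\right) \frac{1}{-1591 + S}}{873} = \frac{0}{2047} + \frac{\left(-767 + 1759\right) \frac{1}{-1591 - \frac{1003}{2058}}}{873} = 0 \cdot \frac{1}{2047} + \frac{992}{- \frac{3275281}{2058}} \cdot \frac{1}{873} = 0 + 992 \left(- \frac{2058}{3275281}\right) \frac{1}{873} = 0 - \frac{680512}{953106771} = - \frac{680512}{953106771}$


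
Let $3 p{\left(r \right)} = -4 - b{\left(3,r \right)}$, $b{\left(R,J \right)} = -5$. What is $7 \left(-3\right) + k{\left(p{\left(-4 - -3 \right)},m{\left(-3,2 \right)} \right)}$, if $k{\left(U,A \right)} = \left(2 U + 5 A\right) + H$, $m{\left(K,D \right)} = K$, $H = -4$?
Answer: $- \frac{118}{3} \approx -39.333$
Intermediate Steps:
$p{\left(r \right)} = \frac{1}{3}$ ($p{\left(r \right)} = \frac{-4 - -5}{3} = \frac{-4 + 5}{3} = \frac{1}{3} \cdot 1 = \frac{1}{3}$)
$k{\left(U,A \right)} = -4 + 2 U + 5 A$ ($k{\left(U,A \right)} = \left(2 U + 5 A\right) - 4 = -4 + 2 U + 5 A$)
$7 \left(-3\right) + k{\left(p{\left(-4 - -3 \right)},m{\left(-3,2 \right)} \right)} = 7 \left(-3\right) + \left(-4 + 2 \cdot \frac{1}{3} + 5 \left(-3\right)\right) = -21 - \frac{55}{3} = - \frac{118}{3}$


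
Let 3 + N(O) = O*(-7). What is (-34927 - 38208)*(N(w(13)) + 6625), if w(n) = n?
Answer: -477644685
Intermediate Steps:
N(O) = -3 - 7*O (N(O) = -3 + O*(-7) = -3 - 7*O)
(-34927 - 38208)*(N(w(13)) + 6625) = (-34927 - 38208)*((-3 - 7*13) + 6625) = -73135*((-3 - 91) + 6625) = -73135*(-94 + 6625) = -73135*6531 = -477644685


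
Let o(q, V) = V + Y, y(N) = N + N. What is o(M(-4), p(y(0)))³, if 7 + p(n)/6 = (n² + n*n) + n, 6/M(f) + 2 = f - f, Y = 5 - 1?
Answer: -54872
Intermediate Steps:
Y = 4
y(N) = 2*N
M(f) = -3 (M(f) = 6/(-2 + (f - f)) = 6/(-2 + 0) = 6/(-2) = 6*(-½) = -3)
p(n) = -42 + 6*n + 12*n² (p(n) = -42 + 6*((n² + n*n) + n) = -42 + 6*((n² + n²) + n) = -42 + 6*(2*n² + n) = -42 + 6*(n + 2*n²) = -42 + (6*n + 12*n²) = -42 + 6*n + 12*n²)
o(q, V) = 4 + V (o(q, V) = V + 4 = 4 + V)
o(M(-4), p(y(0)))³ = (4 + (-42 + 6*(2*0) + 12*(2*0)²))³ = (4 + (-42 + 6*0 + 12*0²))³ = (4 + (-42 + 0 + 12*0))³ = (4 + (-42 + 0 + 0))³ = (4 - 42)³ = (-38)³ = -54872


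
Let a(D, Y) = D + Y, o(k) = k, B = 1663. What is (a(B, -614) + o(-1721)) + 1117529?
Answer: 1116857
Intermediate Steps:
(a(B, -614) + o(-1721)) + 1117529 = ((1663 - 614) - 1721) + 1117529 = (1049 - 1721) + 1117529 = -672 + 1117529 = 1116857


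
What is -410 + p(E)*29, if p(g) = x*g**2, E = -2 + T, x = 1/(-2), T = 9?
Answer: -2241/2 ≈ -1120.5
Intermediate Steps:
x = -1/2 ≈ -0.50000
E = 7 (E = -2 + 9 = 7)
p(g) = -g**2/2
-410 + p(E)*29 = -410 - 1/2*7**2*29 = -410 - 1/2*49*29 = -410 - 49/2*29 = -410 - 1421/2 = -2241/2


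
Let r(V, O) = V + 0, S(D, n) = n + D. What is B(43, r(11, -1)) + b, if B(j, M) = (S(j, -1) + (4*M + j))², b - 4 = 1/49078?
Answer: 816903311/49078 ≈ 16645.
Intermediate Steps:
S(D, n) = D + n
r(V, O) = V
b = 196313/49078 (b = 4 + 1/49078 = 196313/49078 ≈ 4.0000)
B(j, M) = (-1 + 2*j + 4*M)² (B(j, M) = ((j - 1) + (4*M + j))² = ((-1 + j) + (j + 4*M))² = (-1 + 2*j + 4*M)²)
B(43, r(11, -1)) + b = (-1 + 2*43 + 4*11)² + 196313/49078 = (-1 + 86 + 44)² + 196313/49078 = 129² + 196313/49078 = 16641 + 196313/49078 = 816903311/49078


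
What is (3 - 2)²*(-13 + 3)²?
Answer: 100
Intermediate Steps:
(3 - 2)²*(-13 + 3)² = 1²*(-10)² = 1*100 = 100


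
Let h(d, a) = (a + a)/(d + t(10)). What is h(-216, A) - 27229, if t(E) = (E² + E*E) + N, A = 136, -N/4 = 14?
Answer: -245095/9 ≈ -27233.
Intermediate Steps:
N = -56 (N = -4*14 = -56)
t(E) = -56 + 2*E² (t(E) = (E² + E*E) - 56 = (E² + E²) - 56 = 2*E² - 56 = -56 + 2*E²)
h(d, a) = 2*a/(144 + d) (h(d, a) = (a + a)/(d + (-56 + 2*10²)) = (2*a)/(d + (-56 + 2*100)) = (2*a)/(d + (-56 + 200)) = (2*a)/(d + 144) = (2*a)/(144 + d) = 2*a/(144 + d))
h(-216, A) - 27229 = 2*136/(144 - 216) - 27229 = 2*136/(-72) - 27229 = 2*136*(-1/72) - 27229 = -34/9 - 27229 = -245095/9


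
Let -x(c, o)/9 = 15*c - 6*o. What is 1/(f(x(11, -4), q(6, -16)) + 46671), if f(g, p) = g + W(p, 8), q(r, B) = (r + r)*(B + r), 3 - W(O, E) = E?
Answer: 1/44965 ≈ 2.2240e-5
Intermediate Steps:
W(O, E) = 3 - E
q(r, B) = 2*r*(B + r) (q(r, B) = (2*r)*(B + r) = 2*r*(B + r))
x(c, o) = -135*c + 54*o (x(c, o) = -9*(15*c - 6*o) = -9*(-6*o + 15*c) = -135*c + 54*o)
f(g, p) = -5 + g (f(g, p) = g + (3 - 1*8) = g + (3 - 8) = g - 5 = -5 + g)
1/(f(x(11, -4), q(6, -16)) + 46671) = 1/((-5 + (-135*11 + 54*(-4))) + 46671) = 1/((-5 + (-1485 - 216)) + 46671) = 1/((-5 - 1701) + 46671) = 1/(-1706 + 46671) = 1/44965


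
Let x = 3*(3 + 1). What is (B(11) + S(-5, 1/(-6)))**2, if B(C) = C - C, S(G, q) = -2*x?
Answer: 576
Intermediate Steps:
x = 12 (x = 3*4 = 12)
S(G, q) = -24 (S(G, q) = -2*12 = -24)
B(C) = 0
(B(11) + S(-5, 1/(-6)))**2 = (0 - 24)**2 = (-24)**2 = 576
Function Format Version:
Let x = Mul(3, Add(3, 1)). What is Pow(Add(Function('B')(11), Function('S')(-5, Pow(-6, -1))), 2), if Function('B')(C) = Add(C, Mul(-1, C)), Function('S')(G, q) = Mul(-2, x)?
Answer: 576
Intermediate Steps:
x = 12 (x = Mul(3, 4) = 12)
Function('S')(G, q) = -24 (Function('S')(G, q) = Mul(-2, 12) = -24)
Function('B')(C) = 0
Pow(Add(Function('B')(11), Function('S')(-5, Pow(-6, -1))), 2) = Pow(Add(0, -24), 2) = Pow(-24, 2) = 576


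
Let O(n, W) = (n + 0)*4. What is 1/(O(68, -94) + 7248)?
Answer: 1/7520 ≈ 0.00013298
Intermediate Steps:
O(n, W) = 4*n (O(n, W) = n*4 = 4*n)
1/(O(68, -94) + 7248) = 1/(4*68 + 7248) = 1/(272 + 7248) = 1/7520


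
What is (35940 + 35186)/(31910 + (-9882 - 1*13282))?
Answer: 35563/4373 ≈ 8.1324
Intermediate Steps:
(35940 + 35186)/(31910 + (-9882 - 1*13282)) = 71126/(31910 + (-9882 - 13282)) = 71126/(31910 - 23164) = 71126/8746 = 71126*(1/8746) = 35563/4373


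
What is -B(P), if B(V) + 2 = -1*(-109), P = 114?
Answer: -107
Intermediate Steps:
B(V) = 107 (B(V) = -2 - 1*(-109) = -2 + 109 = 107)
-B(P) = -1*107 = -107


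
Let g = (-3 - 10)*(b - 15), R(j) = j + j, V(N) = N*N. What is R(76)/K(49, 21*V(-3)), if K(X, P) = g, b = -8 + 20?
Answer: 152/39 ≈ 3.8974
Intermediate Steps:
V(N) = N²
R(j) = 2*j
b = 12
g = 39 (g = (-3 - 10)*(12 - 15) = -13*(-3) = 39)
K(X, P) = 39
R(76)/K(49, 21*V(-3)) = (2*76)/39 = 152*(1/39) = 152/39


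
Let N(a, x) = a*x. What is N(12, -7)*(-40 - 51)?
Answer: 7644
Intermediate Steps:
N(12, -7)*(-40 - 51) = (12*(-7))*(-40 - 51) = -84*(-91) = 7644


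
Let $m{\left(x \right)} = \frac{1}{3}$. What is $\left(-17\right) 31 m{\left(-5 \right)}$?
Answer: $- \frac{527}{3} \approx -175.67$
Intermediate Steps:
$m{\left(x \right)} = \frac{1}{3}$
$\left(-17\right) 31 m{\left(-5 \right)} = \left(-17\right) 31 \cdot \frac{1}{3} = \left(-527\right) \frac{1}{3} = - \frac{527}{3}$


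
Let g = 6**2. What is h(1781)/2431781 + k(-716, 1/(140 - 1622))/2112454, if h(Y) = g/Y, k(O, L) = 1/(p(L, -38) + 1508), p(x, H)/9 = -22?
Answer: 103954332601/11985245565644205140 ≈ 8.6735e-9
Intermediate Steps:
p(x, H) = -198 (p(x, H) = 9*(-22) = -198)
g = 36
k(O, L) = 1/1310 (k(O, L) = 1/(-198 + 1508) = 1/1310)
h(Y) = 36/Y
h(1781)/2431781 + k(-716, 1/(140 - 1622))/2112454 = (36/1781)/2431781 + (1/1310)/2112454 = (36*(1/1781))*(1/2431781) + (1/1310)*(1/2112454) = (36/1781)*(1/2431781) + 1/2767314740 = 36/4331001961 + 1/2767314740 = 103954332601/11985245565644205140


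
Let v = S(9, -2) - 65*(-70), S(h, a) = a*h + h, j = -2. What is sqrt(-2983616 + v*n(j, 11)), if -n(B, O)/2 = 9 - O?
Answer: 2*I*sqrt(741363) ≈ 1722.0*I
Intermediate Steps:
n(B, O) = -18 + 2*O (n(B, O) = -2*(9 - O) = -18 + 2*O)
S(h, a) = h + a*h
v = 4541 (v = 9*(1 - 2) - 65*(-70) = 9*(-1) + 4550 = -9 + 4550 = 4541)
sqrt(-2983616 + v*n(j, 11)) = sqrt(-2983616 + 4541*(-18 + 2*11)) = sqrt(-2983616 + 4541*(-18 + 22)) = sqrt(-2983616 + 4541*4) = sqrt(-2983616 + 18164) = sqrt(-2965452) = 2*I*sqrt(741363)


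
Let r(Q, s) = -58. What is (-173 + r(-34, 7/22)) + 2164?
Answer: 1933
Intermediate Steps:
(-173 + r(-34, 7/22)) + 2164 = (-173 - 58) + 2164 = -231 + 2164 = 1933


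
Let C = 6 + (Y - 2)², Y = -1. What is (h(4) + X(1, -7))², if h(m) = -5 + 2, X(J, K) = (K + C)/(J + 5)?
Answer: 25/9 ≈ 2.7778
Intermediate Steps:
C = 15 (C = 6 + (-1 - 2)² = 6 + (-3)² = 6 + 9 = 15)
X(J, K) = (15 + K)/(5 + J) (X(J, K) = (K + 15)/(J + 5) = (15 + K)/(5 + J))
h(m) = -3
(h(4) + X(1, -7))² = (-3 + (15 - 7)/(5 + 1))² = (-3 + 8/6)² = (-3 + (⅙)*8)² = (-3 + 4/3)² = (-5/3)² = 25/9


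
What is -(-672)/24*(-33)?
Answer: -924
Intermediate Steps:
-(-672)/24*(-33) = -24*(-7/6)*(-33) = 28*(-33) = -924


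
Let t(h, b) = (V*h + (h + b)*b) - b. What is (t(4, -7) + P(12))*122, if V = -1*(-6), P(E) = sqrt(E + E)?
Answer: 6344 + 244*sqrt(6) ≈ 6941.7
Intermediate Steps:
P(E) = sqrt(2)*sqrt(E) (P(E) = sqrt(2*E) = sqrt(2)*sqrt(E))
V = 6
t(h, b) = -b + 6*h + b*(b + h) (t(h, b) = (6*h + (h + b)*b) - b = (6*h + (b + h)*b) - b = (6*h + b*(b + h)) - b = -b + 6*h + b*(b + h))
(t(4, -7) + P(12))*122 = (((-7)**2 - 1*(-7) + 6*4 - 7*4) + sqrt(2)*sqrt(12))*122 = ((49 + 7 + 24 - 28) + sqrt(2)*(2*sqrt(3)))*122 = (52 + 2*sqrt(6))*122 = 6344 + 244*sqrt(6)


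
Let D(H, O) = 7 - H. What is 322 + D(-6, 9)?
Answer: 335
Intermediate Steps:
322 + D(-6, 9) = 322 + (7 - 1*(-6)) = 322 + (7 + 6) = 322 + 13 = 335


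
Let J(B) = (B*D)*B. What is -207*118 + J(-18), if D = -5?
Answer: -26046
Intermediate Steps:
J(B) = -5*B² (J(B) = (B*(-5))*B = (-5*B)*B = -5*B²)
-207*118 + J(-18) = -207*118 - 5*(-18)² = -24426 - 5*324 = -24426 - 1620 = -26046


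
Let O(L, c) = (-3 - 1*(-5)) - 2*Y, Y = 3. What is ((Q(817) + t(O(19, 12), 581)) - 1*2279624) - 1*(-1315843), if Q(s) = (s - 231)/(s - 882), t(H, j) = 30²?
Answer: -62587851/65 ≈ -9.6289e+5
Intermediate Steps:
O(L, c) = -4 (O(L, c) = (-3 - 1*(-5)) - 2*3 = (-3 + 5) - 6 = 2 - 6 = -4)
t(H, j) = 900
Q(s) = (-231 + s)/(-882 + s)
((Q(817) + t(O(19, 12), 581)) - 1*2279624) - 1*(-1315843) = (((-231 + 817)/(-882 + 817) + 900) - 1*2279624) - 1*(-1315843) = ((586/(-65) + 900) - 2279624) + 1315843 = ((-1/65*586 + 900) - 2279624) + 1315843 = ((-586/65 + 900) - 2279624) + 1315843 = (57914/65 - 2279624) + 1315843 = -148117646/65 + 1315843 = -62587851/65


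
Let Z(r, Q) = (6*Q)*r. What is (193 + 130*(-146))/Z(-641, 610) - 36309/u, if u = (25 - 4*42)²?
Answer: -6522993629/3690352380 ≈ -1.7676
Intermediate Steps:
Z(r, Q) = 6*Q*r
u = 20449 (u = (25 - 168)² = (-143)² = 20449)
(193 + 130*(-146))/Z(-641, 610) - 36309/u = (193 + 130*(-146))/((6*610*(-641))) - 36309/20449 = (193 - 18980)/(-2346060) - 36309*1/20449 = -18787*(-1/2346060) - 2793/1573 = 18787/2346060 - 2793/1573 = -6522993629/3690352380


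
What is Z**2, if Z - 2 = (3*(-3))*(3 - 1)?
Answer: 256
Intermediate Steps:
Z = -16 (Z = 2 + (3*(-3))*(3 - 1) = 2 - 9*2 = 2 - 18 = -16)
Z**2 = (-16)**2 = 256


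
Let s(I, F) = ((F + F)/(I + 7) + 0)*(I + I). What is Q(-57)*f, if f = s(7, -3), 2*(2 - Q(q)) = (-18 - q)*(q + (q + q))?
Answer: -20019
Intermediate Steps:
s(I, F) = 4*F*I/(7 + I) (s(I, F) = ((2*F)/(7 + I) + 0)*(2*I) = (2*F/(7 + I) + 0)*(2*I) = (2*F/(7 + I))*(2*I) = 4*F*I/(7 + I))
Q(q) = 2 - 3*q*(-18 - q)/2 (Q(q) = 2 - (-18 - q)*(q + (q + q))/2 = 2 - (-18 - q)*(q + 2*q)/2 = 2 - (-18 - q)*3*q/2 = 2 - 3*q*(-18 - q)/2)
f = -6 (f = 4*(-3)*7/(7 + 7) = 4*(-3)*7/14 = 4*(-3)*7*(1/14) = -6)
Q(-57)*f = (2 + 27*(-57) + (3/2)*(-57)**2)*(-6) = (2 - 1539 + (3/2)*3249)*(-6) = (2 - 1539 + 9747/2)*(-6) = (6673/2)*(-6) = -20019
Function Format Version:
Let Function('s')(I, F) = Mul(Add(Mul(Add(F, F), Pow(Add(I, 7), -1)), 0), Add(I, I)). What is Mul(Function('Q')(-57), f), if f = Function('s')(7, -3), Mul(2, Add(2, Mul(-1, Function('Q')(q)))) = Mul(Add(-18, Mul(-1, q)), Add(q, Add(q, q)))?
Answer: -20019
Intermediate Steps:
Function('s')(I, F) = Mul(4, F, I, Pow(Add(7, I), -1)) (Function('s')(I, F) = Mul(Add(Mul(Mul(2, F), Pow(Add(7, I), -1)), 0), Mul(2, I)) = Mul(Add(Mul(2, F, Pow(Add(7, I), -1)), 0), Mul(2, I)) = Mul(Mul(2, F, Pow(Add(7, I), -1)), Mul(2, I)) = Mul(4, F, I, Pow(Add(7, I), -1)))
Function('Q')(q) = Add(2, Mul(Rational(-3, 2), q, Add(-18, Mul(-1, q)))) (Function('Q')(q) = Add(2, Mul(Rational(-1, 2), Mul(Add(-18, Mul(-1, q)), Add(q, Add(q, q))))) = Add(2, Mul(Rational(-1, 2), Mul(Add(-18, Mul(-1, q)), Add(q, Mul(2, q))))) = Add(2, Mul(Rational(-1, 2), Mul(Add(-18, Mul(-1, q)), Mul(3, q)))) = Add(2, Mul(Rational(-1, 2), Mul(3, q, Add(-18, Mul(-1, q))))) = Add(2, Mul(Rational(-3, 2), q, Add(-18, Mul(-1, q)))))
f = -6 (f = Mul(4, -3, 7, Pow(Add(7, 7), -1)) = Mul(4, -3, 7, Pow(14, -1)) = Mul(4, -3, 7, Rational(1, 14)) = -6)
Mul(Function('Q')(-57), f) = Mul(Add(2, Mul(27, -57), Mul(Rational(3, 2), Pow(-57, 2))), -6) = Mul(Add(2, -1539, Mul(Rational(3, 2), 3249)), -6) = Mul(Add(2, -1539, Rational(9747, 2)), -6) = Mul(Rational(6673, 2), -6) = -20019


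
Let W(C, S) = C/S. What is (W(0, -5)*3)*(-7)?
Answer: 0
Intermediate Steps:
(W(0, -5)*3)*(-7) = ((0/(-5))*3)*(-7) = ((0*(-1/5))*3)*(-7) = (0*3)*(-7) = 0*(-7) = 0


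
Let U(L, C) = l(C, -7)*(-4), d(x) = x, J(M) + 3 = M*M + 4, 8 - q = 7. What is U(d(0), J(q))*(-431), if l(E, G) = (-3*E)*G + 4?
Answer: 79304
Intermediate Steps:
q = 1 (q = 8 - 1*7 = 8 - 7 = 1)
J(M) = 1 + M² (J(M) = -3 + (M*M + 4) = -3 + (M² + 4) = -3 + (4 + M²) = 1 + M²)
l(E, G) = 4 - 3*E*G (l(E, G) = -3*E*G + 4 = 4 - 3*E*G)
U(L, C) = -16 - 84*C (U(L, C) = (4 - 3*C*(-7))*(-4) = (4 + 21*C)*(-4) = -16 - 84*C)
U(d(0), J(q))*(-431) = (-16 - 84*(1 + 1²))*(-431) = (-16 - 84*(1 + 1))*(-431) = (-16 - 84*2)*(-431) = (-16 - 168)*(-431) = -184*(-431) = 79304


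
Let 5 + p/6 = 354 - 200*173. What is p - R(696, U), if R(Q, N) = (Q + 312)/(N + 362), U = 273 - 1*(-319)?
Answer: -10891874/53 ≈ -2.0551e+5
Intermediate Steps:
U = 592 (U = 273 + 319 = 592)
R(Q, N) = (312 + Q)/(362 + N)
p = -205506 (p = -30 + 6*(354 - 200*173) = -30 + 6*(354 - 34600) = -30 + 6*(-34246) = -30 - 205476 = -205506)
p - R(696, U) = -205506 - (312 + 696)/(362 + 592) = -205506 - 1008/954 = -205506 - 1*56/53 = -205506 - 56/53 = -10891874/53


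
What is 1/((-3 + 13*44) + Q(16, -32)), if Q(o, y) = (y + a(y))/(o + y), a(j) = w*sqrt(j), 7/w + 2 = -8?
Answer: 456800/260832849 - 140*I*sqrt(2)/260832849 ≈ 0.0017513 - 7.5907e-7*I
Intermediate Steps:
w = -7/10 (w = 7/(-2 - 8) = 7/(-10) = 7*(-1/10) = -7/10 ≈ -0.70000)
a(j) = -7*sqrt(j)/10
Q(o, y) = (y - 7*sqrt(y)/10)/(o + y)
1/((-3 + 13*44) + Q(16, -32)) = 1/((-3 + 13*44) + (-32 - 14*I*sqrt(2)/5)/(16 - 32)) = 1/((-3 + 572) + (-32 - 14*I*sqrt(2)/5)/(-16)) = 1/(569 - (-32 - 14*I*sqrt(2)/5)/16) = 1/(569 + (2 + 7*I*sqrt(2)/40)) = 1/(571 + 7*I*sqrt(2)/40)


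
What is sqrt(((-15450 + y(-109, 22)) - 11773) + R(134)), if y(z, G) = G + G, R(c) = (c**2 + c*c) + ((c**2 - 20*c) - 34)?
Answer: 5*sqrt(959) ≈ 154.84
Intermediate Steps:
R(c) = -34 - 20*c + 3*c**2 (R(c) = (c**2 + c**2) + (-34 + c**2 - 20*c) = 2*c**2 + (-34 + c**2 - 20*c) = -34 - 20*c + 3*c**2)
y(z, G) = 2*G
sqrt(((-15450 + y(-109, 22)) - 11773) + R(134)) = sqrt(((-15450 + 2*22) - 11773) + (-34 - 20*134 + 3*134**2)) = sqrt(((-15450 + 44) - 11773) + (-34 - 2680 + 3*17956)) = sqrt((-15406 - 11773) + (-34 - 2680 + 53868)) = sqrt(-27179 + 51154) = sqrt(23975) = 5*sqrt(959)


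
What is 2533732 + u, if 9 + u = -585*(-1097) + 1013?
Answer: 3176481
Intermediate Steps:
u = 642749 (u = -9 + (-585*(-1097) + 1013) = -9 + (641745 + 1013) = -9 + 642758 = 642749)
2533732 + u = 2533732 + 642749 = 3176481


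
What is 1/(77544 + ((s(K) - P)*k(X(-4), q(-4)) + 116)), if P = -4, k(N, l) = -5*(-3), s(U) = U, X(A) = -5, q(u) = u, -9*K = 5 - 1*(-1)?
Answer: 1/77710 ≈ 1.2868e-5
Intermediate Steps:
K = -⅔ (K = -(5 - 1*(-1))/9 = -(5 + 1)/9 = -⅑*6 = -⅔ ≈ -0.66667)
k(N, l) = 15
1/(77544 + ((s(K) - P)*k(X(-4), q(-4)) + 116)) = 1/(77544 + ((-⅔ - 1*(-4))*15 + 116)) = 1/(77544 + ((-⅔ + 4)*15 + 116)) = 1/(77544 + ((10/3)*15 + 116)) = 1/(77544 + (50 + 116)) = 1/(77544 + 166) = 1/77710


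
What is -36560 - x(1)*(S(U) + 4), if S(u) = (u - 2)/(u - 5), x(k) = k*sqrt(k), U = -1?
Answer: -73129/2 ≈ -36565.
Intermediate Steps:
x(k) = k**(3/2)
S(u) = (-2 + u)/(-5 + u)
-36560 - x(1)*(S(U) + 4) = -36560 - 1**(3/2)*((-2 - 1)/(-5 - 1) + 4) = -36560 - (-3/(-6) + 4) = -36560 - (-1/6*(-3) + 4) = -36560 - (1/2 + 4) = -36560 - 9/2 = -73129/2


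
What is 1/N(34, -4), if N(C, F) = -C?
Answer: -1/34 ≈ -0.029412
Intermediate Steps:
1/N(34, -4) = 1/(-1*34) = 1/(-34) = -1/34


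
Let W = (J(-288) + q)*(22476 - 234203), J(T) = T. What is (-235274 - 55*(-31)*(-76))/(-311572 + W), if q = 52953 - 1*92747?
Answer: -60809/1414355007 ≈ -4.2994e-5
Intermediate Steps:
q = -39794 (q = 52953 - 92747 = -39794)
W = 8486441614 (W = (-288 - 39794)*(22476 - 234203) = -40082*(-211727) = 8486441614)
(-235274 - 55*(-31)*(-76))/(-311572 + W) = (-235274 - 55*(-31)*(-76))/(-311572 + 8486441614) = (-235274 + 1705*(-76))/8486130042 = (-235274 - 129580)*(1/8486130042) = -364854*1/8486130042 = -60809/1414355007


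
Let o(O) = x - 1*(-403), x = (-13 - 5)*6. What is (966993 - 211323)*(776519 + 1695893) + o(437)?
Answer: 1868327576335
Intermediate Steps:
x = -108 (x = -18*6 = -108)
o(O) = 295 (o(O) = -108 - 1*(-403) = -108 + 403 = 295)
(966993 - 211323)*(776519 + 1695893) + o(437) = (966993 - 211323)*(776519 + 1695893) + 295 = 755670*2472412 + 295 = 1868327576040 + 295 = 1868327576335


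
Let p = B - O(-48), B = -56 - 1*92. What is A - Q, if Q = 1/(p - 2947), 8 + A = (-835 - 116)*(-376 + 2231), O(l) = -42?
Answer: -5385836988/3053 ≈ -1.7641e+6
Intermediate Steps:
B = -148 (B = -56 - 92 = -148)
p = -106 (p = -148 - 1*(-42) = -148 + 42 = -106)
A = -1764113 (A = -8 + (-835 - 116)*(-376 + 2231) = -8 - 951*1855 = -8 - 1764105 = -1764113)
Q = -1/3053 (Q = 1/(-106 - 2947) = 1/(-3053) = -1/3053 ≈ -0.00032755)
A - Q = -1764113 - 1*(-1/3053) = -1764113 + 1/3053 = -5385836988/3053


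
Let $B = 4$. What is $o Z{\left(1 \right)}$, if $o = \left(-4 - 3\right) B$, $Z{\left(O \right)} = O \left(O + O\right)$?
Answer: $-56$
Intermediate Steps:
$Z{\left(O \right)} = 2 O^{2}$ ($Z{\left(O \right)} = O 2 O = 2 O^{2}$)
$o = -28$ ($o = \left(-4 - 3\right) 4 = \left(-7\right) 4 = -28$)
$o Z{\left(1 \right)} = - 28 \cdot 2 \cdot 1^{2} = - 28 \cdot 2 \cdot 1 = \left(-28\right) 2 = -56$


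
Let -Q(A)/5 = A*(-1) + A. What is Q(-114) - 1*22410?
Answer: -22410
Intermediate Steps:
Q(A) = 0 (Q(A) = -5*(A*(-1) + A) = -5*(-A + A) = -5*0 = 0)
Q(-114) - 1*22410 = 0 - 1*22410 = 0 - 22410 = -22410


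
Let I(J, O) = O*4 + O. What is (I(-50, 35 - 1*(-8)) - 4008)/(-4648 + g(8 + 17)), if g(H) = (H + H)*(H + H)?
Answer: 3793/2148 ≈ 1.7658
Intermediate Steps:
I(J, O) = 5*O (I(J, O) = 4*O + O = 5*O)
g(H) = 4*H**2 (g(H) = (2*H)*(2*H) = 4*H**2)
(I(-50, 35 - 1*(-8)) - 4008)/(-4648 + g(8 + 17)) = (5*(35 - 1*(-8)) - 4008)/(-4648 + 4*(8 + 17)**2) = (5*(35 + 8) - 4008)/(-4648 + 4*25**2) = (5*43 - 4008)/(-4648 + 4*625) = (215 - 4008)/(-4648 + 2500) = -3793/(-2148) = -3793*(-1/2148) = 3793/2148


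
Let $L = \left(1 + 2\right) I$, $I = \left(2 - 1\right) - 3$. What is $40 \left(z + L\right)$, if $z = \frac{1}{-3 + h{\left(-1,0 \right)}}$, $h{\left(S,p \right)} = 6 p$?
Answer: $- \frac{760}{3} \approx -253.33$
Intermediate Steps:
$I = -2$ ($I = 1 - 3 = -2$)
$L = -6$ ($L = \left(1 + 2\right) \left(-2\right) = 3 \left(-2\right) = -6$)
$z = - \frac{1}{3}$ ($z = \frac{1}{-3 + 6 \cdot 0} = \frac{1}{-3 + 0} = \frac{1}{-3} = - \frac{1}{3} \approx -0.33333$)
$40 \left(z + L\right) = 40 \left(- \frac{1}{3} - 6\right) = 40 \left(- \frac{19}{3}\right) = - \frac{760}{3}$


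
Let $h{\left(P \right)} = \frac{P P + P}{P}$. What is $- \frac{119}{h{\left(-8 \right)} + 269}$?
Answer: $- \frac{119}{262} \approx -0.4542$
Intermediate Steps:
$h{\left(P \right)} = \frac{P + P^{2}}{P}$ ($h{\left(P \right)} = \frac{P^{2} + P}{P} = \frac{P + P^{2}}{P}$)
$- \frac{119}{h{\left(-8 \right)} + 269} = - \frac{119}{\left(1 - 8\right) + 269} = - \frac{119}{-7 + 269} = - \frac{119}{262}$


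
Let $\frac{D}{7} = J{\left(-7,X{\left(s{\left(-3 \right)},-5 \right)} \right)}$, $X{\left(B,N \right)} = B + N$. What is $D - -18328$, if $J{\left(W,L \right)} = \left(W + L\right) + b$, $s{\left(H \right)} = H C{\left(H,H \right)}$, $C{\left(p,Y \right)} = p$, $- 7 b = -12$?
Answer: $18319$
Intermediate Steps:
$b = \frac{12}{7}$ ($b = \left(- \frac{1}{7}\right) \left(-12\right) = \frac{12}{7} \approx 1.7143$)
$s{\left(H \right)} = H^{2}$ ($s{\left(H \right)} = H H = H^{2}$)
$J{\left(W,L \right)} = \frac{12}{7} + L + W$ ($J{\left(W,L \right)} = \left(W + L\right) + \frac{12}{7} = \left(L + W\right) + \frac{12}{7} = \frac{12}{7} + L + W$)
$D = -9$ ($D = 7 \left(\frac{12}{7} - \left(5 - \left(-3\right)^{2}\right) - 7\right) = 7 \left(\frac{12}{7} + \left(9 - 5\right) - 7\right) = 7 \left(\frac{12}{7} + 4 - 7\right) = 7 \left(- \frac{9}{7}\right) = -9$)
$D - -18328 = -9 - -18328 = -9 + 18328 = 18319$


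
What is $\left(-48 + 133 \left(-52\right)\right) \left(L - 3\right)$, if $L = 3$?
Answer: $0$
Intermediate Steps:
$\left(-48 + 133 \left(-52\right)\right) \left(L - 3\right) = \left(-48 + 133 \left(-52\right)\right) \left(3 - 3\right) = \left(-48 - 6916\right) \left(3 - 3\right) = \left(-6964\right) 0 = 0$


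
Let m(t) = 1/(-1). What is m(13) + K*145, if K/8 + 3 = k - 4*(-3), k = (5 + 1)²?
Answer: 52199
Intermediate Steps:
k = 36 (k = 6² = 36)
m(t) = -1
K = 360 (K = -24 + 8*(36 - 4*(-3)) = -24 + 8*(36 + 12) = -24 + 8*48 = -24 + 384 = 360)
m(13) + K*145 = -1 + 360*145 = -1 + 52200 = 52199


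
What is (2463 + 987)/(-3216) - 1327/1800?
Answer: -54571/30150 ≈ -1.8100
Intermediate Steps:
(2463 + 987)/(-3216) - 1327/1800 = 3450*(-1/3216) - 1327*1/1800 = -575/536 - 1327/1800 = -54571/30150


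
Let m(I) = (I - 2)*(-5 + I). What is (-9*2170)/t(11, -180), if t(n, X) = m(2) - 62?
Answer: 315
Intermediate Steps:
m(I) = (-5 + I)*(-2 + I) (m(I) = (-2 + I)*(-5 + I) = (-5 + I)*(-2 + I))
t(n, X) = -62 (t(n, X) = (10 + 2² - 7*2) - 62 = (10 + 4 - 14) - 62 = 0 - 62 = -62)
(-9*2170)/t(11, -180) = -9*2170/(-62) = -19530*(-1/62) = 315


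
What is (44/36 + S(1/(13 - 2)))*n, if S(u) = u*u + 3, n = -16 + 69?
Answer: 244171/1089 ≈ 224.22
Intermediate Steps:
n = 53
S(u) = 3 + u² (S(u) = u² + 3 = 3 + u²)
(44/36 + S(1/(13 - 2)))*n = (44/36 + (3 + (1/(13 - 2))²))*53 = (44*(1/36) + (3 + (1/11)²))*53 = (11/9 + (3 + (1/11)²))*53 = (11/9 + (3 + 1/121))*53 = (11/9 + 364/121)*53 = (4607/1089)*53 = 244171/1089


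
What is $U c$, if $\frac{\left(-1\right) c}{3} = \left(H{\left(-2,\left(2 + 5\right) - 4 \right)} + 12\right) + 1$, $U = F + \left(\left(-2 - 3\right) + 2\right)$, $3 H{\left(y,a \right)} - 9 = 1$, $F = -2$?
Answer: $245$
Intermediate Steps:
$H{\left(y,a \right)} = \frac{10}{3}$ ($H{\left(y,a \right)} = 3 + \frac{1}{3} \cdot 1 = 3 + \frac{1}{3} = \frac{10}{3}$)
$U = -5$ ($U = -2 + \left(\left(-2 - 3\right) + 2\right) = -2 + \left(-5 + 2\right) = -2 - 3 = -5$)
$c = -49$ ($c = - 3 \left(\left(\frac{10}{3} + 12\right) + 1\right) = - 3 \left(\frac{46}{3} + 1\right) = \left(-3\right) \frac{49}{3} = -49$)
$U c = \left(-5\right) \left(-49\right) = 245$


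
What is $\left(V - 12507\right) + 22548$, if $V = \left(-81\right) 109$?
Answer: $1212$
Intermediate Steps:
$V = -8829$
$\left(V - 12507\right) + 22548 = \left(-8829 - 12507\right) + 22548 = -21336 + 22548 = 1212$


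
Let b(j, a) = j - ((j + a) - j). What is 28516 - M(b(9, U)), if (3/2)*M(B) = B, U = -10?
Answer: 85510/3 ≈ 28503.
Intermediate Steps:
b(j, a) = j - a (b(j, a) = j - ((a + j) - j) = j - a)
M(B) = 2*B/3
28516 - M(b(9, U)) = 28516 - 2*(9 - 1*(-10))/3 = 28516 - 2*(9 + 10)/3 = 28516 - 2*19/3 = 28516 - 1*38/3 = 28516 - 38/3 = 85510/3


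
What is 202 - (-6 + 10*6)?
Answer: 148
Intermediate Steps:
202 - (-6 + 10*6) = 202 - (-6 + 60) = 202 - 1*54 = 202 - 54 = 148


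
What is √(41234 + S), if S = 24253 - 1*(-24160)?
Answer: √89647 ≈ 299.41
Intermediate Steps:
S = 48413 (S = 24253 + 24160 = 48413)
√(41234 + S) = √(41234 + 48413) = √89647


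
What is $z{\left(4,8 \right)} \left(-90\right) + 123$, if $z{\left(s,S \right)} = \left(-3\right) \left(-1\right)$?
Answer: $-147$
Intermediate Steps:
$z{\left(s,S \right)} = 3$
$z{\left(4,8 \right)} \left(-90\right) + 123 = 3 \left(-90\right) + 123 = -270 + 123 = -147$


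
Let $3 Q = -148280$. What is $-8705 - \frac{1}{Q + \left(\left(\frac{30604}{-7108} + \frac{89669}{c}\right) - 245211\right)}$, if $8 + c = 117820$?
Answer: $- \frac{1610869940752982573}{185051113312009} \approx -8705.0$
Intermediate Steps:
$Q = - \frac{148280}{3}$ ($Q = \frac{1}{3} \left(-148280\right) = - \frac{148280}{3} \approx -49427.0$)
$c = 117812$ ($c = -8 + 117820 = 117812$)
$-8705 - \frac{1}{Q + \left(\left(\frac{30604}{-7108} + \frac{89669}{c}\right) - 245211\right)} = -8705 - \frac{1}{- \frac{148280}{3} + \left(\left(\frac{30604}{-7108} + \frac{89669}{117812}\right) - 245211\right)} = -8705 - \frac{1}{- \frac{148280}{3} + \left(\left(30604 \left(- \frac{1}{7108}\right) + 89669 \cdot \frac{1}{117812}\right) - 245211\right)} = -8705 - \frac{1}{- \frac{148280}{3} + \left(\left(- \frac{7651}{1777} + \frac{89669}{117812}\right) - 245211\right)} = -8705 - \frac{1}{- \frac{148280}{3} - \frac{51336136673763}{209351924}} = -8705 - \frac{1}{- \frac{185051113312009}{628055772}} = -8705 - - \frac{628055772}{185051113312009} = -8705 + \frac{628055772}{185051113312009} = - \frac{1610869940752982573}{185051113312009}$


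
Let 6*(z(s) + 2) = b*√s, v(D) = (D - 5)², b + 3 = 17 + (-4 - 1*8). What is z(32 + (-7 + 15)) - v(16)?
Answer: -123 + 2*√10/3 ≈ -120.89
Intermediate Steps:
b = 2 (b = -3 + (17 + (-4 - 1*8)) = -3 + (17 + (-4 - 8)) = -3 + (17 - 12) = -3 + 5 = 2)
v(D) = (-5 + D)²
z(s) = -2 + √s/3 (z(s) = -2 + (2*√s)/6 = -2 + √s/3)
z(32 + (-7 + 15)) - v(16) = (-2 + √(32 + (-7 + 15))/3) - (-5 + 16)² = (-2 + √(32 + 8)/3) - 1*11² = (-2 + √40/3) - 1*121 = (-2 + (2*√10)/3) - 121 = (-2 + 2*√10/3) - 121 = -123 + 2*√10/3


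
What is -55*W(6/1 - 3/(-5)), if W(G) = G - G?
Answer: 0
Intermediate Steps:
W(G) = 0
-55*W(6/1 - 3/(-5)) = -55*0 = 0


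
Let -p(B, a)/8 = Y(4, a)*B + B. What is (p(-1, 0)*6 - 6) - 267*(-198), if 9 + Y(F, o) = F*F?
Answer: 53244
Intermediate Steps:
Y(F, o) = -9 + F**2 (Y(F, o) = -9 + F*F = -9 + F**2)
p(B, a) = -64*B (p(B, a) = -8*((-9 + 4**2)*B + B) = -8*((-9 + 16)*B + B) = -8*(7*B + B) = -64*B)
(p(-1, 0)*6 - 6) - 267*(-198) = (-64*(-1)*6 - 6) - 267*(-198) = (64*6 - 6) + 52866 = (384 - 6) + 52866 = 378 + 52866 = 53244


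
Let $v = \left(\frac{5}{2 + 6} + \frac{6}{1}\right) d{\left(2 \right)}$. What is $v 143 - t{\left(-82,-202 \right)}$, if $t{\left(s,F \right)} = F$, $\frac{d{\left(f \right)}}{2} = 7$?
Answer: $\frac{53861}{4} \approx 13465.0$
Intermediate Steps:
$d{\left(f \right)} = 14$ ($d{\left(f \right)} = 2 \cdot 7 = 14$)
$v = \frac{371}{4}$ ($v = \left(\frac{5}{2 + 6} + \frac{6}{1}\right) 14 = \left(\frac{5}{8} + 6 \cdot 1\right) 14 = \left(5 \cdot \frac{1}{8} + 6\right) 14 = \left(\frac{5}{8} + 6\right) 14 = \frac{53}{8} \cdot 14 = \frac{371}{4} \approx 92.75$)
$v 143 - t{\left(-82,-202 \right)} = \frac{371}{4} \cdot 143 - -202 = \frac{53053}{4} + 202 = \frac{53861}{4}$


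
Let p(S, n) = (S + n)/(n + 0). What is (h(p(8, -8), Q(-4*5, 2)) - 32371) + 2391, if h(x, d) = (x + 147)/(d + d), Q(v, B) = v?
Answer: -1199347/40 ≈ -29984.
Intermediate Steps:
p(S, n) = (S + n)/n
h(x, d) = (147 + x)/(2*d) (h(x, d) = (147 + x)/((2*d)) = (147 + x)*(1/(2*d)) = (147 + x)/(2*d))
(h(p(8, -8), Q(-4*5, 2)) - 32371) + 2391 = ((147 + (8 - 8)/(-8))/(2*((-4*5))) - 32371) + 2391 = ((½)*(147 - ⅛*0)/(-20) - 32371) + 2391 = ((½)*(-1/20)*(147 + 0) - 32371) + 2391 = ((½)*(-1/20)*147 - 32371) + 2391 = (-147/40 - 32371) + 2391 = -1294987/40 + 2391 = -1199347/40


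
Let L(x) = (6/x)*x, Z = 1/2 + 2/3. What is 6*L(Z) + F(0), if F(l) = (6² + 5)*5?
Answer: 241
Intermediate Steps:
F(l) = 205 (F(l) = (36 + 5)*5 = 41*5 = 205)
Z = 7/6 (Z = 1*(½) + 2*(⅓) = ½ + ⅔ = 7/6 ≈ 1.1667)
L(x) = 6
6*L(Z) + F(0) = 6*6 + 205 = 36 + 205 = 241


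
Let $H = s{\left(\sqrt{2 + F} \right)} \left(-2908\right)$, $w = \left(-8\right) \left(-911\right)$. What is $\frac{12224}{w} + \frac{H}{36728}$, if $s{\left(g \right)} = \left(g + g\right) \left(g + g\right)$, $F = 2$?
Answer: $\frac{1716672}{4182401} \approx 0.41045$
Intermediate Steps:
$w = 7288$
$s{\left(g \right)} = 4 g^{2}$ ($s{\left(g \right)} = 2 g 2 g = 4 g^{2}$)
$H = -46528$ ($H = 4 \left(\sqrt{2 + 2}\right)^{2} \left(-2908\right) = 4 \left(\sqrt{4}\right)^{2} \left(-2908\right) = 4 \cdot 2^{2} \left(-2908\right) = 4 \cdot 4 \left(-2908\right) = 16 \left(-2908\right) = -46528$)
$\frac{12224}{w} + \frac{H}{36728} = \frac{12224}{7288} - \frac{46528}{36728} = 12224 \cdot \frac{1}{7288} - \frac{5816}{4591} = \frac{1528}{911} - \frac{5816}{4591} = \frac{1716672}{4182401}$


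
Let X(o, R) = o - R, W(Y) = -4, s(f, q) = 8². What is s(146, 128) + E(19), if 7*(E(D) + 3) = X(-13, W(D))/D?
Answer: 8104/133 ≈ 60.932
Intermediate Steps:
s(f, q) = 64
E(D) = -3 - 9/(7*D) (E(D) = -3 + ((-13 - 1*(-4))/D)/7 = -3 + ((-13 + 4)/D)/7 = -3 + (-9/D)/7 = -3 - 9/(7*D))
s(146, 128) + E(19) = 64 + (-3 - 9/7/19) = 64 + (-3 - 9/7*1/19) = 64 + (-3 - 9/133) = 64 - 408/133 = 8104/133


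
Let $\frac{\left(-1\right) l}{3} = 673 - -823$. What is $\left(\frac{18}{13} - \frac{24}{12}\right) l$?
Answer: $\frac{35904}{13} \approx 2761.8$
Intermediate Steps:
$l = -4488$ ($l = - 3 \left(673 - -823\right) = - 3 \left(673 + 823\right) = \left(-3\right) 1496 = -4488$)
$\left(\frac{18}{13} - \frac{24}{12}\right) l = \left(\frac{18}{13} - \frac{24}{12}\right) \left(-4488\right) = \left(18 \cdot \frac{1}{13} - 2\right) \left(-4488\right) = \left(\frac{18}{13} - 2\right) \left(-4488\right) = \left(- \frac{8}{13}\right) \left(-4488\right) = \frac{35904}{13}$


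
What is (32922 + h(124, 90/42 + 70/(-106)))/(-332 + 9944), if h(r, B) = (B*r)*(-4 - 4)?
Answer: 5834231/1783026 ≈ 3.2721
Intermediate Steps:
h(r, B) = -8*B*r (h(r, B) = (B*r)*(-8) = -8*B*r)
(32922 + h(124, 90/42 + 70/(-106)))/(-332 + 9944) = (32922 - 8*(90/42 + 70/(-106))*124)/(-332 + 9944) = (32922 - 8*(90*(1/42) + 70*(-1/106))*124)/9612 = (32922 - 8*(15/7 - 35/53)*124)*(1/9612) = (32922 - 8*550/371*124)*(1/9612) = (32922 - 545600/371)*(1/9612) = (11668462/371)*(1/9612) = 5834231/1783026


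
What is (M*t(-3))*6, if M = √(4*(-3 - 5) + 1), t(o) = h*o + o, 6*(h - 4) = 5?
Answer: -105*I*√31 ≈ -584.62*I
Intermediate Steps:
h = 29/6 (h = 4 + (⅙)*5 = 4 + ⅚ = 29/6 ≈ 4.8333)
t(o) = 35*o/6 (t(o) = 29*o/6 + o = 35*o/6)
M = I*√31 (M = √(4*(-8) + 1) = √(-32 + 1) = √(-31) = I*√31 ≈ 5.5678*I)
(M*t(-3))*6 = ((I*√31)*((35/6)*(-3)))*6 = ((I*√31)*(-35/2))*6 = -35*I*√31/2*6 = -105*I*√31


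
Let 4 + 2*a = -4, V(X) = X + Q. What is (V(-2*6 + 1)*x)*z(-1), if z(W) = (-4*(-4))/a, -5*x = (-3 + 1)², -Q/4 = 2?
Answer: -304/5 ≈ -60.800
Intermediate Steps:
Q = -8 (Q = -4*2 = -8)
V(X) = -8 + X (V(X) = X - 8 = -8 + X)
a = -4 (a = -2 + (½)*(-4) = -2 - 2 = -4)
x = -⅘ (x = -(-3 + 1)²/5 = -⅕*(-2)² = -⅕*4 = -⅘ ≈ -0.80000)
z(W) = -4 (z(W) = -4*(-4)/(-4) = 16*(-¼) = -4)
(V(-2*6 + 1)*x)*z(-1) = ((-8 + (-2*6 + 1))*(-⅘))*(-4) = ((-8 + (-12 + 1))*(-⅘))*(-4) = ((-8 - 11)*(-⅘))*(-4) = -19*(-⅘)*(-4) = (76/5)*(-4) = -304/5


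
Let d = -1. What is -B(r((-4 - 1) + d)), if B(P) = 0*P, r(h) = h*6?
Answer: 0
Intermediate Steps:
r(h) = 6*h
B(P) = 0
-B(r((-4 - 1) + d)) = -1*0 = 0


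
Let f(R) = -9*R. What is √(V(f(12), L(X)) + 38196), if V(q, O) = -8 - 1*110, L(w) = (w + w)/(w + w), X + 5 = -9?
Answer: √38078 ≈ 195.14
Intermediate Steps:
X = -14 (X = -5 - 9 = -14)
L(w) = 1 (L(w) = (2*w)/((2*w)) = (2*w)*(1/(2*w)) = 1)
V(q, O) = -118 (V(q, O) = -8 - 110 = -118)
√(V(f(12), L(X)) + 38196) = √(-118 + 38196) = √38078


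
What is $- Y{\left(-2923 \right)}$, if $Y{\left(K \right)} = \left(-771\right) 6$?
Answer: $4626$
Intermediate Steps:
$Y{\left(K \right)} = -4626$
$- Y{\left(-2923 \right)} = \left(-1\right) \left(-4626\right) = 4626$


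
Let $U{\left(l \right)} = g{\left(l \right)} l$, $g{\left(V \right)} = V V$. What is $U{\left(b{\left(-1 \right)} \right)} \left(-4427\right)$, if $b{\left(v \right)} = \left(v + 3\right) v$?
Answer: $35416$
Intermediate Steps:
$g{\left(V \right)} = V^{2}$
$b{\left(v \right)} = v \left(3 + v\right)$ ($b{\left(v \right)} = \left(3 + v\right) v = v \left(3 + v\right)$)
$U{\left(l \right)} = l^{3}$ ($U{\left(l \right)} = l^{2} l = l^{3}$)
$U{\left(b{\left(-1 \right)} \right)} \left(-4427\right) = \left(- (3 - 1)\right)^{3} \left(-4427\right) = \left(\left(-1\right) 2\right)^{3} \left(-4427\right) = \left(-2\right)^{3} \left(-4427\right) = \left(-8\right) \left(-4427\right) = 35416$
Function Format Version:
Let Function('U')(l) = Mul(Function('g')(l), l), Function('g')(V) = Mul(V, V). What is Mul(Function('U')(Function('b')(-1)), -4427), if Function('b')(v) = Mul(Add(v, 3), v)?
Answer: 35416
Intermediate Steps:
Function('g')(V) = Pow(V, 2)
Function('b')(v) = Mul(v, Add(3, v)) (Function('b')(v) = Mul(Add(3, v), v) = Mul(v, Add(3, v)))
Function('U')(l) = Pow(l, 3) (Function('U')(l) = Mul(Pow(l, 2), l) = Pow(l, 3))
Mul(Function('U')(Function('b')(-1)), -4427) = Mul(Pow(Mul(-1, Add(3, -1)), 3), -4427) = Mul(Pow(Mul(-1, 2), 3), -4427) = Mul(Pow(-2, 3), -4427) = Mul(-8, -4427) = 35416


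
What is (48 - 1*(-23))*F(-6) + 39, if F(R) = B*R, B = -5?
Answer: 2169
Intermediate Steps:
F(R) = -5*R
(48 - 1*(-23))*F(-6) + 39 = (48 - 1*(-23))*(-5*(-6)) + 39 = (48 + 23)*30 + 39 = 71*30 + 39 = 2130 + 39 = 2169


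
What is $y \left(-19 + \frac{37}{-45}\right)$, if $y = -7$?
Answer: $\frac{6244}{45} \approx 138.76$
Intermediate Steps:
$y \left(-19 + \frac{37}{-45}\right) = - 7 \left(-19 + \frac{37}{-45}\right) = - 7 \left(-19 + 37 \left(- \frac{1}{45}\right)\right) = - 7 \left(-19 - \frac{37}{45}\right) = \left(-7\right) \left(- \frac{892}{45}\right) = \frac{6244}{45}$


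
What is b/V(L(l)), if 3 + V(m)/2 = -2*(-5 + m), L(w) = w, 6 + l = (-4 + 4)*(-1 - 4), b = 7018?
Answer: 3509/19 ≈ 184.68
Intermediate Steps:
l = -6 (l = -6 + (-4 + 4)*(-1 - 4) = -6 + 0*(-5) = -6 + 0 = -6)
V(m) = 14 - 4*m (V(m) = -6 + 2*(-2*(-5 + m)) = -6 + 2*(10 - 2*m) = -6 + (20 - 4*m) = 14 - 4*m)
b/V(L(l)) = 7018/(14 - 4*(-6)) = 7018/(14 + 24) = 7018/38 = 7018*(1/38) = 3509/19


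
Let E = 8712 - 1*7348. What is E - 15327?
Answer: -13963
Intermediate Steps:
E = 1364 (E = 8712 - 7348 = 1364)
E - 15327 = 1364 - 15327 = -13963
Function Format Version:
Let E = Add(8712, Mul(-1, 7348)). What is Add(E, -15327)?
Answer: -13963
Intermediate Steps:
E = 1364 (E = Add(8712, -7348) = 1364)
Add(E, -15327) = Add(1364, -15327) = -13963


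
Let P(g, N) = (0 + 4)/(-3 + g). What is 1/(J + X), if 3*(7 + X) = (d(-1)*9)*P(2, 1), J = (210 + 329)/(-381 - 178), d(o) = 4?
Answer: -559/31284 ≈ -0.017869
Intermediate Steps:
P(g, N) = 4/(-3 + g)
J = -539/559 (J = 539/(-559) = 539*(-1/559) = -539/559 ≈ -0.96422)
X = -55 (X = -7 + ((4*9)*(4/(-3 + 2)))/3 = -7 + (36*(4/(-1)))/3 = -7 + (36*(4*(-1)))/3 = -7 + (36*(-4))/3 = -7 + (1/3)*(-144) = -7 - 48 = -55)
1/(J + X) = 1/(-539/559 - 55) = 1/(-31284/559) = -559/31284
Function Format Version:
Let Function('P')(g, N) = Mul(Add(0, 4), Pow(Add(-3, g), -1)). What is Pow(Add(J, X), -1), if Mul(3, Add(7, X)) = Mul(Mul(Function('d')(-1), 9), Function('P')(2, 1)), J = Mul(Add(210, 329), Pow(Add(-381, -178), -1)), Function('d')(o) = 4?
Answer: Rational(-559, 31284) ≈ -0.017869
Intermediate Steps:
Function('P')(g, N) = Mul(4, Pow(Add(-3, g), -1))
J = Rational(-539, 559) (J = Mul(539, Pow(-559, -1)) = Mul(539, Rational(-1, 559)) = Rational(-539, 559) ≈ -0.96422)
X = -55 (X = Add(-7, Mul(Rational(1, 3), Mul(Mul(4, 9), Mul(4, Pow(Add(-3, 2), -1))))) = Add(-7, Mul(Rational(1, 3), Mul(36, Mul(4, Pow(-1, -1))))) = Add(-7, Mul(Rational(1, 3), Mul(36, Mul(4, -1)))) = Add(-7, Mul(Rational(1, 3), Mul(36, -4))) = Add(-7, Mul(Rational(1, 3), -144)) = Add(-7, -48) = -55)
Pow(Add(J, X), -1) = Pow(Add(Rational(-539, 559), -55), -1) = Pow(Rational(-31284, 559), -1) = Rational(-559, 31284)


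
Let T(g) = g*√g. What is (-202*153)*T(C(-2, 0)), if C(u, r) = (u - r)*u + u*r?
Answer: -247248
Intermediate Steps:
C(u, r) = r*u + u*(u - r) (C(u, r) = u*(u - r) + r*u = r*u + u*(u - r))
T(g) = g^(3/2)
(-202*153)*T(C(-2, 0)) = (-202*153)*((-2)²)^(3/2) = -30906*4^(3/2) = -30906*8 = -247248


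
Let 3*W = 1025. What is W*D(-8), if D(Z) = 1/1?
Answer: 1025/3 ≈ 341.67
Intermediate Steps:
W = 1025/3 (W = (1/3)*1025 = 1025/3 ≈ 341.67)
D(Z) = 1
W*D(-8) = (1025/3)*1 = 1025/3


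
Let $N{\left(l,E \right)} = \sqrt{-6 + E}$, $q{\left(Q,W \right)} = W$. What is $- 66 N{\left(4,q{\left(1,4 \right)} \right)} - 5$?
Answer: $-5 - 66 i \sqrt{2} \approx -5.0 - 93.338 i$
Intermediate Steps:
$- 66 N{\left(4,q{\left(1,4 \right)} \right)} - 5 = - 66 \sqrt{-6 + 4} - 5 = - 66 \sqrt{-2} - 5 = - 66 i \sqrt{2} - 5 = -5 - 66 i \sqrt{2}$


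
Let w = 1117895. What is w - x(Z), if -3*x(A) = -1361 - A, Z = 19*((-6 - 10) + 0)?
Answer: 3352628/3 ≈ 1.1175e+6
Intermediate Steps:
Z = -304 (Z = 19*(-16 + 0) = 19*(-16) = -304)
x(A) = 1361/3 + A/3 (x(A) = -(-1361 - A)/3 = 1361/3 + A/3)
w - x(Z) = 1117895 - (1361/3 + (⅓)*(-304)) = 1117895 - (1361/3 - 304/3) = 1117895 - 1*1057/3 = 1117895 - 1057/3 = 3352628/3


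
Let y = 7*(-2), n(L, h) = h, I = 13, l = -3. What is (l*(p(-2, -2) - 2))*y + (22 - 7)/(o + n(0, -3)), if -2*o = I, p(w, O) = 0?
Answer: -1626/19 ≈ -85.579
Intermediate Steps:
o = -13/2 (o = -½*13 = -13/2 ≈ -6.5000)
y = -14
(l*(p(-2, -2) - 2))*y + (22 - 7)/(o + n(0, -3)) = -3*(0 - 2)*(-14) + (22 - 7)/(-13/2 - 3) = -3*(-2)*(-14) + 15/(-19/2) = 6*(-14) + 15*(-2/19) = -84 - 30/19 = -1626/19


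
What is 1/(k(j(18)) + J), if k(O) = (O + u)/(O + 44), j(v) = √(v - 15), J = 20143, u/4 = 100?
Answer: 811542/16354278347 + 89*√3/196251340164 ≈ 4.9623e-5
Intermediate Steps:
u = 400 (u = 4*100 = 400)
j(v) = √(-15 + v)
k(O) = (400 + O)/(44 + O) (k(O) = (O + 400)/(O + 44) = (400 + O)/(44 + O))
1/(k(j(18)) + J) = 1/((400 + √(-15 + 18))/(44 + √(-15 + 18)) + 20143) = 1/((400 + √3)/(44 + √3) + 20143) = 1/(20143 + (400 + √3)/(44 + √3))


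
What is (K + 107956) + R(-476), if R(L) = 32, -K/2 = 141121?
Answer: -174254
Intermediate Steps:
K = -282242 (K = -2*141121 = -282242)
(K + 107956) + R(-476) = (-282242 + 107956) + 32 = -174286 + 32 = -174254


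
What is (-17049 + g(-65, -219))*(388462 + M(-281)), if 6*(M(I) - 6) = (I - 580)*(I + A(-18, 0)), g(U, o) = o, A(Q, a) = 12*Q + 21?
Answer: -7887573432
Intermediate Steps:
A(Q, a) = 21 + 12*Q
M(I) = 6 + (-580 + I)*(-195 + I)/6 (M(I) = 6 + ((I - 580)*(I + (21 + 12*(-18))))/6 = 6 + ((-580 + I)*(I + (21 - 216)))/6 = 6 + ((-580 + I)*(I - 195))/6 = 6 + ((-580 + I)*(-195 + I))/6 = 6 + (-580 + I)*(-195 + I)/6)
(-17049 + g(-65, -219))*(388462 + M(-281)) = (-17049 - 219)*(388462 + (18856 - 775/6*(-281) + (⅙)*(-281)²)) = -17268*(388462 + (18856 + 217775/6 + (⅙)*78961)) = -17268*(388462 + (18856 + 217775/6 + 78961/6)) = -17268*(388462 + 68312) = -17268*456774 = -7887573432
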